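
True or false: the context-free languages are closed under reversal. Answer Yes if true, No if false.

Reversing the right-hand side of every production of a context-free grammar for L gives a context-free grammar for Lᴿ (induction on derivation length).
So the context-free languages are closed under reversal.

Yes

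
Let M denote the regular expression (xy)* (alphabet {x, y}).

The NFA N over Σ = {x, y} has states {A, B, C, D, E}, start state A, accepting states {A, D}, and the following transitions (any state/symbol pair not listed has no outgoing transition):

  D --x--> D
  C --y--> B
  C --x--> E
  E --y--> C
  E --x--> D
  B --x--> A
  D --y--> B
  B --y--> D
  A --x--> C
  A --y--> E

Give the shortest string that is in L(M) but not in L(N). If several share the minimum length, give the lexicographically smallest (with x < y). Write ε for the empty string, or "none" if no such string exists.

xy

The string xy is accepted by M but not by N.
No shorter string lies in the difference, and xy is the lexicographically first length-2 string in L(M) \ L(N).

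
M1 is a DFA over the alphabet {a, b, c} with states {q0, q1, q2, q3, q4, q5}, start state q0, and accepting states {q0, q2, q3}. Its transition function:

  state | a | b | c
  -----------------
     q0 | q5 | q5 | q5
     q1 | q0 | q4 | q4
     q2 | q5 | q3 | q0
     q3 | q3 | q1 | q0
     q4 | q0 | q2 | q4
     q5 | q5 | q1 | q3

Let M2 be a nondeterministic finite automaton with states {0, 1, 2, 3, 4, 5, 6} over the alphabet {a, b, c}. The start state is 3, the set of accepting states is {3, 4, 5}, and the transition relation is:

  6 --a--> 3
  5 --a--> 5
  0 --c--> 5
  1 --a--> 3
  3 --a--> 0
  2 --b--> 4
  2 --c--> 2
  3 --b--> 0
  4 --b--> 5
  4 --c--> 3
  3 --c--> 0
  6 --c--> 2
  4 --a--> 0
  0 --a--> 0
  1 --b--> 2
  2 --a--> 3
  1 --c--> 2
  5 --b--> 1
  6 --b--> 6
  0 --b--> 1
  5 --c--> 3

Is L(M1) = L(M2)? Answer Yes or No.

Exploring the product automaton M1 × M2 from the start pair (q0, 3), following both machines on each input symbol, reaches 6 state pairs: (q0, 3), (q5, 0), (q1, 1), (q3, 5), (q4, 2), (q2, 4).
M1 accepts in {q0, q2, q3} and M2 accepts in {3, 4, 5}. In every reachable pair the two components are either both accepting — (q0, 3), (q3, 5), (q2, 4) — or both non-accepting, so no string is accepted by exactly one of the machines: L(M1) \ L(M2) and L(M2) \ L(M1) are both empty.
Hence every string is accepted by M1 iff it is accepted by M2, and the two languages coincide.

Yes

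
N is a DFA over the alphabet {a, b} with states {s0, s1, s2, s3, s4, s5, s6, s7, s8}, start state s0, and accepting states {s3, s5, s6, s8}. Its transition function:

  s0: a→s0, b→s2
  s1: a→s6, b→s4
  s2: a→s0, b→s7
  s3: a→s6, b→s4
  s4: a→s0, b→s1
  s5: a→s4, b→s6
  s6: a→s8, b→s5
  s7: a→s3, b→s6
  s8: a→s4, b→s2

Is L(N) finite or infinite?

infinite

State s0 is reachable from the start and can reach an accepting state, and it lies on the cycle s0 → s0.
Traversing that cycle any number of times yields accepted strings of unbounded length, so the language is infinite.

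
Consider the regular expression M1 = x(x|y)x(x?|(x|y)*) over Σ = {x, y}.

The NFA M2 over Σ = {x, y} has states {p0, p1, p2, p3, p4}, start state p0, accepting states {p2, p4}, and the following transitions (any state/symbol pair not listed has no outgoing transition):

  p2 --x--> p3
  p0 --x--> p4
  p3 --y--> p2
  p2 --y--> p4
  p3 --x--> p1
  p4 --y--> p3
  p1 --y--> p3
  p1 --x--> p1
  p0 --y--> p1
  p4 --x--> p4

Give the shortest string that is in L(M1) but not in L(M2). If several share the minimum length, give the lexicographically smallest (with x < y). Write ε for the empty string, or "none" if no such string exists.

The string xyx is accepted by M1 but not by M2.
No shorter string lies in the difference, and xyx is the lexicographically first length-3 string in L(M1) \ L(M2).

xyx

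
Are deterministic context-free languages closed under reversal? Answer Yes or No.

L = {c bⁿaⁿ : n≥0} ∪ {d b²ⁿaⁿ : n≥0} is a DCFL: the first symbol tells a deterministic PDA whether to pop one or two b's per a. Its reversal Lᴿ = {aⁿbⁿ c : n≥0} ∪ {aⁿb²ⁿ d : n≥0} is not. DCFLs are closed under right quotient by regular languages, and Lᴿ/{c, d} = {aⁿbⁿ : n≥0} ∪ {aⁿb²ⁿ : n≥0} — the standard context-free language accepted by no deterministic PDA (intuitively the machine would have to commit to a b-to-a ratio before the distinguishing marker arrives; formally, a DPDA for it would have a single run on aⁿb²ⁿ, accepting after the prefix aⁿbⁿ and accepting again after n more b's; an ordinary PDA that simulates it on a's and b's and, at any moment when it is accepting, may switch to reading only a fresh letter e while feeding each e to the simulation as a b, would accept aⁱbʲeᵏ (k≥1) exactly when both aⁱbʲ and aⁱbʲ⁺ᵏ are in the language, i.e. its language intersected with the regular set a*b*e⁺ would be exactly {aⁿbⁿeⁿ : n≥1} — impossible, since context-free languages are closed under intersection with regular sets and {aⁿbⁿeⁿ} is not context-free). So Lᴿ cannot be a DCFL.

No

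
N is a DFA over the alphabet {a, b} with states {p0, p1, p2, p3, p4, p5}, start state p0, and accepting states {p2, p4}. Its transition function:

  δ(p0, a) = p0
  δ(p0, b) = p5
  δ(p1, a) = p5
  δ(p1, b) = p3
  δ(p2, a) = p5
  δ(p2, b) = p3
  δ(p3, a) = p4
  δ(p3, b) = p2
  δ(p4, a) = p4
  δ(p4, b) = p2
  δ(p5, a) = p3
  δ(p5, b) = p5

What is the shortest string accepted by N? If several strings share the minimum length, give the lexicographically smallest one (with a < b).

A breadth-first search from p0 reaches an accepting state first via the path p0 → p5 → p3 → p4 on input baa.
No string of length < 3 is accepted (BFS exhausts all shorter strings without reaching an accepting state), and baa is the lexicographically least accepting string of length 3.

baa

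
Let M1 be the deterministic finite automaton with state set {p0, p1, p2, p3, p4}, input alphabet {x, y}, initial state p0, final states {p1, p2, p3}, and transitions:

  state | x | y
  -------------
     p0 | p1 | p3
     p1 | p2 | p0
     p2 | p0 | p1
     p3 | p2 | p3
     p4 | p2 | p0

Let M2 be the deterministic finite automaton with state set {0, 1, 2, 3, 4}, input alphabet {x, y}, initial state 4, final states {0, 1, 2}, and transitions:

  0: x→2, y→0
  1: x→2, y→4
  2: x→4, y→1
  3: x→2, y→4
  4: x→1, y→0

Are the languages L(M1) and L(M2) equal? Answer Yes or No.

Exploring the product automaton M1 × M2 from the start pair (p0, 4), following both machines on each input symbol, reaches 4 state pairs: (p0, 4), (p1, 1), (p3, 0), (p2, 2).
M1 accepts in {p1, p2, p3} and M2 accepts in {0, 1, 2}. In every reachable pair the two components are either both accepting — (p1, 1), (p3, 0), (p2, 2) — or both non-accepting, so no string is accepted by exactly one of the machines: L(M1) \ L(M2) and L(M2) \ L(M1) are both empty.
Hence every string is accepted by M1 iff it is accepted by M2, and the two languages coincide.

Yes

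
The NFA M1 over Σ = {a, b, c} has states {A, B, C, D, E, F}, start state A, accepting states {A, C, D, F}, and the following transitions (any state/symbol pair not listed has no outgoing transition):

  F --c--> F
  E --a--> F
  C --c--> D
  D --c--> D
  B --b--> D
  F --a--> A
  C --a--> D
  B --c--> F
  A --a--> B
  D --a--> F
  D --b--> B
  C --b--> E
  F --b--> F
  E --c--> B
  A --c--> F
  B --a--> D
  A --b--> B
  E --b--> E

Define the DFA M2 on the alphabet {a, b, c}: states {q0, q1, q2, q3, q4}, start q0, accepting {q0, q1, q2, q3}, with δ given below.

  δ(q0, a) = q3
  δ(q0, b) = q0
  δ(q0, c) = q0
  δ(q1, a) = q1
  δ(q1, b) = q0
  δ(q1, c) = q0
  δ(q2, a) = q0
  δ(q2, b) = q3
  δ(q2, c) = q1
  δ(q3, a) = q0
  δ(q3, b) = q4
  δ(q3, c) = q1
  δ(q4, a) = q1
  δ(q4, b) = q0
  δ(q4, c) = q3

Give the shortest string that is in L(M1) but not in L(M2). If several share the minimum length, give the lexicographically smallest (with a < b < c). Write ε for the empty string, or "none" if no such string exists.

ab

The string ab is accepted by M1 but not by M2.
No shorter string lies in the difference, and ab is the lexicographically first length-2 string in L(M1) \ L(M2).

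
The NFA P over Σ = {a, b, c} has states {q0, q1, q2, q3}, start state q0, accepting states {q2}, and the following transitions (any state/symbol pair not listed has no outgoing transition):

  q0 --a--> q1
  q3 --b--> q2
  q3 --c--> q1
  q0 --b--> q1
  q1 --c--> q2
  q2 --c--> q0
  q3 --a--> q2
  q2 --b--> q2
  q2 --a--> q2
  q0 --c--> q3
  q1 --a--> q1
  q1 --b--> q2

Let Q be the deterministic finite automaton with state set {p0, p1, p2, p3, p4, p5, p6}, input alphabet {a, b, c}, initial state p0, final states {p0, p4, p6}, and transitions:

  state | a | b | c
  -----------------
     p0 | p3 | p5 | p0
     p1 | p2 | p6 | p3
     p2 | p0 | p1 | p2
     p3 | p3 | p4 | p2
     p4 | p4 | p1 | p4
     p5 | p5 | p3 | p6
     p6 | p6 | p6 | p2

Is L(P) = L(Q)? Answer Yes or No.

No

The string ac is accepted by P but rejected by Q.
So L(P) ≠ L(Q).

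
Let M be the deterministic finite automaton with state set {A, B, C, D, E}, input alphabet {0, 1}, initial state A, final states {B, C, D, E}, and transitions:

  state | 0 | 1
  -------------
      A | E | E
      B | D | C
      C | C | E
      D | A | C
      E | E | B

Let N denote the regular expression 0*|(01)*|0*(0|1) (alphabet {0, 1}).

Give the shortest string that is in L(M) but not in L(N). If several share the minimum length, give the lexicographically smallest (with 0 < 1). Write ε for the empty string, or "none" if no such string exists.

The string 10 is accepted by M but not by N.
No shorter string lies in the difference, and 10 is the lexicographically first length-2 string in L(M) \ L(N).

10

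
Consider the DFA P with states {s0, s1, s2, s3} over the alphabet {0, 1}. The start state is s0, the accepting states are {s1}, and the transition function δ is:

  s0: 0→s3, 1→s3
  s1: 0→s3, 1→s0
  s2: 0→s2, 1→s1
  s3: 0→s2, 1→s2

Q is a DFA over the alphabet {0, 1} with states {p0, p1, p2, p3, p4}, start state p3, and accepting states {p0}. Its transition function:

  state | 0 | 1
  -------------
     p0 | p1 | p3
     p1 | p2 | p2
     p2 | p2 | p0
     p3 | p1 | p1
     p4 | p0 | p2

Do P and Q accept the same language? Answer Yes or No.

Exploring the product automaton P × Q from the start pair (s0, p3), following both machines on each input symbol, reaches 4 state pairs: (s0, p3), (s3, p1), (s2, p2), (s1, p0).
P accepts in {s1} and Q accepts in {p0}. In every reachable pair the two components are either both accepting — (s1, p0) — or both non-accepting, so no string is accepted by exactly one of the machines: L(P) \ L(Q) and L(Q) \ L(P) are both empty.
Hence every string is accepted by P iff it is accepted by Q, and the two languages coincide.

Yes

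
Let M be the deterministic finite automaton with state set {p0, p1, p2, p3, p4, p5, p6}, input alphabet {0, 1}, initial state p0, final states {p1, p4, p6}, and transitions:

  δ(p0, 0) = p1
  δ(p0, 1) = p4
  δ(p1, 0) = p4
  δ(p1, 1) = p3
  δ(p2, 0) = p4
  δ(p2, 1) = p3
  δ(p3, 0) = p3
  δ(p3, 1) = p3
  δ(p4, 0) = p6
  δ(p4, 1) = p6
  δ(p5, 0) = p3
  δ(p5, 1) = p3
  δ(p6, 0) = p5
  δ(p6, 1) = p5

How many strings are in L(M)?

The useful subgraph on states {p0, p1, p4, p6} is acyclic, so L(M) is finite; the longest accepting path visits 4 useful states, giving maximum string length 3.
Counting accepting paths from p0 by length: 2 of length 1, 3 of length 2, 2 of length 3. Total 7.

7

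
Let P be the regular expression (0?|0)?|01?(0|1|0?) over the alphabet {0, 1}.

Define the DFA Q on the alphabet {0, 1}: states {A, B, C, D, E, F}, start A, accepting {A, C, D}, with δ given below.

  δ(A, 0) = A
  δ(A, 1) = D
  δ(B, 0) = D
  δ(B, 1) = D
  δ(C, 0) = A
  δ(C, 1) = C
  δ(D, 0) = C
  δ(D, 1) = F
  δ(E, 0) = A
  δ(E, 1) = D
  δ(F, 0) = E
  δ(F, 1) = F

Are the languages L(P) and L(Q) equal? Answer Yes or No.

The string 011 is accepted by P but rejected by Q.
So L(P) ≠ L(Q).

No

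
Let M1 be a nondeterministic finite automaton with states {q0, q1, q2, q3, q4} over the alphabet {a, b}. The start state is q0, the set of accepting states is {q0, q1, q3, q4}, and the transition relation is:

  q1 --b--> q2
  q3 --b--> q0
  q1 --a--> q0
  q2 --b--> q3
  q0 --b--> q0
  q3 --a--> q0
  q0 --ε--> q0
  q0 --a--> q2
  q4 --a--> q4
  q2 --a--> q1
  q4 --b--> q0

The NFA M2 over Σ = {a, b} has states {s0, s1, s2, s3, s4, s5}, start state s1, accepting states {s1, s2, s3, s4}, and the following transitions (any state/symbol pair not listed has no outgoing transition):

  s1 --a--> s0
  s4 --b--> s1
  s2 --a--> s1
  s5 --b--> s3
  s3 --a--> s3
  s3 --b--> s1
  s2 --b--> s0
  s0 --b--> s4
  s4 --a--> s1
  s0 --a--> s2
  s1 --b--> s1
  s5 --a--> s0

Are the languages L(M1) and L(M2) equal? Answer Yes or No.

Exploring the product automaton M1 × M2 from the start pair (q0, s1), following both machines on each input symbol, reaches 4 state pairs: (q0, s1), (q2, s0), (q1, s2), (q3, s4).
M1 accepts in {q0, q1, q3, q4} and M2 accepts in {s1, s2, s3, s4}. In every reachable pair the two components are either both accepting — (q0, s1), (q1, s2), (q3, s4) — or both non-accepting, so no string is accepted by exactly one of the machines: L(M1) \ L(M2) and L(M2) \ L(M1) are both empty.
Hence every string is accepted by M1 iff it is accepted by M2, and the two languages coincide.

Yes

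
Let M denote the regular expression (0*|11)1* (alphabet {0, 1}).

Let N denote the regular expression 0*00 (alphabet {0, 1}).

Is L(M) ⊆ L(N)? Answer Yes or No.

The empty string ε is in L(M) but not in L(N).
So L(M) ⊄ L(N).

No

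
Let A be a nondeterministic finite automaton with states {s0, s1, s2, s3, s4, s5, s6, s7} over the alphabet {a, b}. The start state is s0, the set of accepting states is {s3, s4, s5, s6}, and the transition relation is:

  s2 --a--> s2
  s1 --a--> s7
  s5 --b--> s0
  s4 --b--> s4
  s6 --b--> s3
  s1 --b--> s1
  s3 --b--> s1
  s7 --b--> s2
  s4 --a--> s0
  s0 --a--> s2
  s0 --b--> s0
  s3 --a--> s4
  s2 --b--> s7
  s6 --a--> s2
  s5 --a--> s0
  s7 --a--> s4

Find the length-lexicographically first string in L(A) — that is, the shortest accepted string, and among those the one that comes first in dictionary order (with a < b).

aba

A breadth-first search from s0 reaches an accepting state first via the path s0 → s2 → s7 → s4 on input aba.
No string of length < 3 is accepted (BFS exhausts all shorter strings without reaching an accepting state), and aba is the lexicographically least accepting string of length 3.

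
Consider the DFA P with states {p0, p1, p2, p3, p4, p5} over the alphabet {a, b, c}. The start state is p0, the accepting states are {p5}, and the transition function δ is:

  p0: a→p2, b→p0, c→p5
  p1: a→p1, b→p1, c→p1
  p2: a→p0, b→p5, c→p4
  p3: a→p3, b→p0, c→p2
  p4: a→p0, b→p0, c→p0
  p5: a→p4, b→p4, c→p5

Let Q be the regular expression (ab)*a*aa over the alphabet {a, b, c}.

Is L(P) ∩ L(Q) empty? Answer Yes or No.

Converting the expression Q to a DFA (subset construction, then merging equivalent states) gives the minimal DFA with states {q0, q1, q2, q3}, start state q0, accepting states {q3} and transitions q0: a→q1, b→q2, c→q2; q1: a→q3, b→q0, c→q2; q2: a→q2, b→q2, c→q2; q3: a→q3, b→q2, c→q2.
Exploring the product automaton P × Q from the start pair (p0, q0), following both machines on each input symbol, reaches 10 state pairs: (p0, q0), (p2, q1), (p0, q2), (p5, q2), (p0, q3), (p5, q0), (p4, q2), (p2, q2), (p2, q3), (p4, q1).
P accepts in {p5} and Q accepts in {q3}; no reachable pair has both components accepting, so no string drives both machines to acceptance simultaneously and L(P) ∩ L(Q) = ∅.
So no string is accepted by both, and the intersection is empty.

Yes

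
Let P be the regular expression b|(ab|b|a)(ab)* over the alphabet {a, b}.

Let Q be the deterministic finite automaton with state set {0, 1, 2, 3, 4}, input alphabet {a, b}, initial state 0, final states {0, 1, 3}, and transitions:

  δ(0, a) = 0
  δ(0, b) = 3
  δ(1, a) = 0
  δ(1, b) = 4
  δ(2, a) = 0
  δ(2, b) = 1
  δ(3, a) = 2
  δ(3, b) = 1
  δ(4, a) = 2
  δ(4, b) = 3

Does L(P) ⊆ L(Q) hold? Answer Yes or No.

Converting the expression P to a DFA (subset construction, then merging equivalent states) gives the minimal DFA with states {p0, p1, p2, p3, p4}, start state p0, accepting states {p1, p2} and transitions p0: a→p1, b→p2; p1: a→p3, b→p2; p2: a→p3, b→p4; p3: a→p4, b→p2; p4: a→p4, b→p4.
Exploring the product automaton P × Q from the start pair (p0, 0), following both machines on each input symbol, reaches 11 state pairs: (p0, 0), (p1, 0), (p2, 3), (p3, 0), (p3, 2), (p4, 1), (p4, 0), (p2, 1), (p4, 4), (p4, 3), (p4, 2).
P accepts in {p1, p2} and Q accepts in {0, 1, 3}. The reachable pairs whose P-component is accepting are (p1, 0), (p2, 3), (p2, 1); in each of them the Q-component is accepting too, so the product for L(P) \ L(Q) (P-component accepting, Q-component rejecting) has no reachable accepting pair and the difference is empty.
Hence every string in L(P) is also in L(Q).

Yes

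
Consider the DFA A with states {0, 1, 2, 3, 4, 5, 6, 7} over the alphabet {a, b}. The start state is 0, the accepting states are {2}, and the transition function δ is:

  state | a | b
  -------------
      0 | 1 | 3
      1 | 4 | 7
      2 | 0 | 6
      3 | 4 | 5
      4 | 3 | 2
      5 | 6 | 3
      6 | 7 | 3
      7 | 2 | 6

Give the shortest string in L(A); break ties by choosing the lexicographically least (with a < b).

aab

A breadth-first search from 0 reaches an accepting state first via the path 0 → 1 → 4 → 2 on input aab.
No string of length < 3 is accepted (BFS exhausts all shorter strings without reaching an accepting state), and aab is the lexicographically least accepting string of length 3.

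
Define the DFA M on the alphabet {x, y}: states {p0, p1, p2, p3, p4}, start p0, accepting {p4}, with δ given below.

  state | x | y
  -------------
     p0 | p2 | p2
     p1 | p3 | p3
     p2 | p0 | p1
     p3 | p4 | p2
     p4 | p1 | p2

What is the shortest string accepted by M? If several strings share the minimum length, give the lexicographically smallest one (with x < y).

A breadth-first search from p0 reaches an accepting state first via the path p0 → p2 → p1 → p3 → p4 on input xyxx.
No string of length < 4 is accepted (BFS exhausts all shorter strings without reaching an accepting state), and xyxx is the lexicographically least accepting string of length 4.

xyxx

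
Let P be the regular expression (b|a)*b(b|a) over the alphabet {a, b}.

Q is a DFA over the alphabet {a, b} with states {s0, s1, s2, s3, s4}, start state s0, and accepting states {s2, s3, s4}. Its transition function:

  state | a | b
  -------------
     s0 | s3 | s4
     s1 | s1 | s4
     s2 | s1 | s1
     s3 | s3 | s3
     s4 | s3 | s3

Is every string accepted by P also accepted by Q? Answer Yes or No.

Yes

Converting the expression P to a DFA (subset construction, then merging equivalent states) gives the minimal DFA with states {p0, p1, p2, p3}, start state p0, accepting states {p2, p3} and transitions p0: a→p0, b→p1; p1: a→p2, b→p3; p2: a→p0, b→p1; p3: a→p2, b→p3.
Exploring the product automaton P × Q from the start pair (p0, s0), following both machines on each input symbol, reaches 6 state pairs: (p0, s0), (p0, s3), (p1, s4), (p1, s3), (p2, s3), (p3, s3).
P accepts in {p2, p3} and Q accepts in {s2, s3, s4}. The reachable pairs whose P-component is accepting are (p2, s3), (p3, s3); in each of them the Q-component is accepting too, so the product for L(P) \ L(Q) (P-component accepting, Q-component rejecting) has no reachable accepting pair and the difference is empty.
Hence every string in L(P) is also in L(Q).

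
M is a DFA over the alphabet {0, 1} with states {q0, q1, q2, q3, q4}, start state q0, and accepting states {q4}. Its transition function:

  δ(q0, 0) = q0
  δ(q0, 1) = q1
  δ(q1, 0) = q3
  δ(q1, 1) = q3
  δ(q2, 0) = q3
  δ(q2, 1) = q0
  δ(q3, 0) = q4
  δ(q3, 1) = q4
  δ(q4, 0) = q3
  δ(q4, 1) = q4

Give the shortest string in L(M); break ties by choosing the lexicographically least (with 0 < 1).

100

A breadth-first search from q0 reaches an accepting state first via the path q0 → q1 → q3 → q4 on input 100.
No string of length < 3 is accepted (BFS exhausts all shorter strings without reaching an accepting state), and 100 is the lexicographically least accepting string of length 3.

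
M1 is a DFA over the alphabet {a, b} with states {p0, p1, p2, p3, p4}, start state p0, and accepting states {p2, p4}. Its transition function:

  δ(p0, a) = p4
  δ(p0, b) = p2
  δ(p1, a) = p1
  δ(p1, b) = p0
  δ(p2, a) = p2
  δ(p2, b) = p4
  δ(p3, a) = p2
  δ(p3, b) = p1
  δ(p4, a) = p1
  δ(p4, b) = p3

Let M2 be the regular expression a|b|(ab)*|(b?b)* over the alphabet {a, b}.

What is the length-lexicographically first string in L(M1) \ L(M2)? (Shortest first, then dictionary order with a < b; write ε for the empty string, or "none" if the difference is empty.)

ba

The string ba is accepted by M1 but not by M2.
No shorter string lies in the difference, and ba is the lexicographically first length-2 string in L(M1) \ L(M2).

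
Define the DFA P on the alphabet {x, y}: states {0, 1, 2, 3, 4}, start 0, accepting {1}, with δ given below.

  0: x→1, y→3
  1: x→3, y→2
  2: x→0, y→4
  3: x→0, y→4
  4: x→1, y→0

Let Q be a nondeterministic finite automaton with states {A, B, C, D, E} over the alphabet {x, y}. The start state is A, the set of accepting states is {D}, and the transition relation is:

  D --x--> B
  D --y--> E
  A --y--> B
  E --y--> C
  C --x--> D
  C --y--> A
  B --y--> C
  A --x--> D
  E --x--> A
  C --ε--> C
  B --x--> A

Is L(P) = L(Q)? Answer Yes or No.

Exploring the product automaton P × Q from the start pair (0, A), following both machines on each input symbol, reaches 5 state pairs: (0, A), (1, D), (3, B), (2, E), (4, C).
P accepts in {1} and Q accepts in {D}. In every reachable pair the two components are either both accepting — (1, D) — or both non-accepting, so no string is accepted by exactly one of the machines: L(P) \ L(Q) and L(Q) \ L(P) are both empty.
Hence every string is accepted by P iff it is accepted by Q, and the two languages coincide.

Yes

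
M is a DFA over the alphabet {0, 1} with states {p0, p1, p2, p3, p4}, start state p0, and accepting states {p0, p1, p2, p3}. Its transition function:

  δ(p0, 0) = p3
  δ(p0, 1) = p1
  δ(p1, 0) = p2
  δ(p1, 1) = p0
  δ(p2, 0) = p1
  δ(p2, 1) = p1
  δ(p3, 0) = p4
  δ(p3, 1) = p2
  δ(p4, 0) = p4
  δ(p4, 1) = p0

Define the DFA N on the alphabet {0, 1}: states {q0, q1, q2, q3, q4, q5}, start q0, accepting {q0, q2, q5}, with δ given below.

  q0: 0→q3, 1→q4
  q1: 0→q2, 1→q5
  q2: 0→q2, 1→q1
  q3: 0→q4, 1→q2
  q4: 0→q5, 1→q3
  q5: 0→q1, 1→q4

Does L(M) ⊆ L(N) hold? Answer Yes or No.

No

The string 0 is in L(M) but not in L(N).
So L(M) ⊄ L(N).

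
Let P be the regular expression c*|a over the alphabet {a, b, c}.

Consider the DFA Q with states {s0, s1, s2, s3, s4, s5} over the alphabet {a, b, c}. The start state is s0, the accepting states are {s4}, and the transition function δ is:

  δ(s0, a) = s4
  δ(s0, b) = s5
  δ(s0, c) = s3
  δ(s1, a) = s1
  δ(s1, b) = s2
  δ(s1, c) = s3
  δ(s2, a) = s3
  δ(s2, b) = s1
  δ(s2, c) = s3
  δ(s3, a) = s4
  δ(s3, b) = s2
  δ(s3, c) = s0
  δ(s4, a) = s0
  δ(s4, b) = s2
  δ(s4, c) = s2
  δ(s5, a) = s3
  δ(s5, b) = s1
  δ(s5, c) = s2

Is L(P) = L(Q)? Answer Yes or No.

The empty string ε is accepted by P but rejected by Q.
So L(P) ≠ L(Q).

No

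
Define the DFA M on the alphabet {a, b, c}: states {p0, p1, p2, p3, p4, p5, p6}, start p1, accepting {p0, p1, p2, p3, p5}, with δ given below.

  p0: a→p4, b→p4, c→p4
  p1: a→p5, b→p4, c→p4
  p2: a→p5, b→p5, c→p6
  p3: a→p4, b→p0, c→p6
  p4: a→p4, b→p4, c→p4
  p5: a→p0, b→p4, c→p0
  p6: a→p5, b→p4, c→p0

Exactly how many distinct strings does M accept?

4

The useful subgraph on states {p0, p1, p5} is acyclic, so L(M) is finite; the longest accepting path visits 3 useful states, giving maximum string length 2.
Counting accepting paths from p1 by length: 1 of length 0, 1 of length 1, 2 of length 2. Total 4.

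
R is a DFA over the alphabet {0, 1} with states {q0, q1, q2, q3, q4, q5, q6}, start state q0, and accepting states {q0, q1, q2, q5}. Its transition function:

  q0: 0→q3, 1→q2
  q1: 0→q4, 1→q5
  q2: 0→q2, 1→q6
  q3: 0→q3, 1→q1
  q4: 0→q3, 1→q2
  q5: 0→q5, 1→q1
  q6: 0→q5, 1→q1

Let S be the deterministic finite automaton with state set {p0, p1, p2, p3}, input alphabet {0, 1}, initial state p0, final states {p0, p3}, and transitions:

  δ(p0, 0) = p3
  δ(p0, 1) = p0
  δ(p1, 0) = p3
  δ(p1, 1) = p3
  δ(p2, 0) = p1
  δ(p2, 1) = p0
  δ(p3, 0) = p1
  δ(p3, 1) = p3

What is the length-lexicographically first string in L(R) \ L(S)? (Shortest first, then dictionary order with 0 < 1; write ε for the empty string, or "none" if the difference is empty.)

The string 100 is accepted by R but not by S.
No shorter string lies in the difference, and 100 is the lexicographically first length-3 string in L(R) \ L(S).

100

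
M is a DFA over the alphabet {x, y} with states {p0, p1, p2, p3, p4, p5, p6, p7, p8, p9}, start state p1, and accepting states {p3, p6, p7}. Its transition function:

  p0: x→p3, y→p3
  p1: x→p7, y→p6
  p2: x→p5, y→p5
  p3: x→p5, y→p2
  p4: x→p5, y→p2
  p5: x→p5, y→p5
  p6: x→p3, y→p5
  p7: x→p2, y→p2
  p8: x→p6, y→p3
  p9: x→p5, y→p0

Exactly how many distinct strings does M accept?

The useful subgraph on states {p1, p3, p6, p7} is acyclic, so L(M) is finite; the longest accepting path visits 3 useful states, giving maximum string length 2.
Counting accepting paths from p1 by length: 2 of length 1, 1 of length 2. Total 3.

3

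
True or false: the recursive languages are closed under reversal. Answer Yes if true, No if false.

Yes

Reverse the input on the tape and then run the decider for L; this halts and accepts exactly Lᴿ.
So the recursive languages are closed under reversal.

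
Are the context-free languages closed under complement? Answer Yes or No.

No

CFLs are closed under union, so if they were also closed under complement they would be closed under intersection by De Morgan (L₁ ∩ L₂ is the complement of the union of the complements). But {aⁿbⁿcᵐ} ∩ {aᵐbⁿcⁿ} = {aⁿbⁿcⁿ} is not context-free although both operands are.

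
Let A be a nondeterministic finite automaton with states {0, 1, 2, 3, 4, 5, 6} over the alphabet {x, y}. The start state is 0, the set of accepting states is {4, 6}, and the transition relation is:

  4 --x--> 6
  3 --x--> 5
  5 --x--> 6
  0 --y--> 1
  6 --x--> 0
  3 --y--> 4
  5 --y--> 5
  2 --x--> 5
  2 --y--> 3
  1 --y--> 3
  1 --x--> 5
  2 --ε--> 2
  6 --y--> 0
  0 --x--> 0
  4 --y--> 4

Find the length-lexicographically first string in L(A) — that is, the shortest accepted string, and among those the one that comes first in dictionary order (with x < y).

yxx

A breadth-first search from 0 reaches an accepting state first via the path 0 → 1 → 5 → 6 on input yxx.
No string of length < 3 is accepted (BFS exhausts all shorter strings without reaching an accepting state), and yxx is the lexicographically least accepting string of length 3.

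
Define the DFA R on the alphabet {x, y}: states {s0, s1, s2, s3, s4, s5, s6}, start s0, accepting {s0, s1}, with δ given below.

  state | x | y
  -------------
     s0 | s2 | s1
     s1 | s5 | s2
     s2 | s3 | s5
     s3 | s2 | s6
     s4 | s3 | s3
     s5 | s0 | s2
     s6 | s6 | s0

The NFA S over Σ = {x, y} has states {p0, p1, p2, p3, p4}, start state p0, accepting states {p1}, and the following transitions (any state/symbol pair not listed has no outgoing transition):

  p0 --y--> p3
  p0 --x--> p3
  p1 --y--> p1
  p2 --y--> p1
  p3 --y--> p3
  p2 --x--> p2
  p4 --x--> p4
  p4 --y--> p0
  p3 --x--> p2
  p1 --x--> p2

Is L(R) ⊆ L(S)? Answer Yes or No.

No

The empty string ε is in L(R) but not in L(S).
So L(R) ⊄ L(S).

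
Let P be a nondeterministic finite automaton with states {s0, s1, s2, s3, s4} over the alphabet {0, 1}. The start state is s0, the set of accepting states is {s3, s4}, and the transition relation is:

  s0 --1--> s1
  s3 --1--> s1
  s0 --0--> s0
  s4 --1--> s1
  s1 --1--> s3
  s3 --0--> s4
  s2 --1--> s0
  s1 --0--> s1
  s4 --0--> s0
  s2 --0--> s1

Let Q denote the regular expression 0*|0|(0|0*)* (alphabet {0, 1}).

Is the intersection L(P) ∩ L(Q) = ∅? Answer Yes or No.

Converting the expression Q to a DFA (subset construction, then merging equivalent states) gives the minimal DFA with states {q0, q1}, start state q0, accepting states {q0} and transitions q0: 0→q0, 1→q1; q1: 0→q1, 1→q1.
Exploring the product automaton P × Q from the start pair (s0, q0), following both machines on each input symbol, reaches 5 state pairs: (s0, q0), (s1, q1), (s3, q1), (s4, q1), (s0, q1).
P accepts in {s3, s4} and Q accepts in {q0}; no reachable pair has both components accepting, so no string drives both machines to acceptance simultaneously and L(P) ∩ L(Q) = ∅.
So no string is accepted by both, and the intersection is empty.

Yes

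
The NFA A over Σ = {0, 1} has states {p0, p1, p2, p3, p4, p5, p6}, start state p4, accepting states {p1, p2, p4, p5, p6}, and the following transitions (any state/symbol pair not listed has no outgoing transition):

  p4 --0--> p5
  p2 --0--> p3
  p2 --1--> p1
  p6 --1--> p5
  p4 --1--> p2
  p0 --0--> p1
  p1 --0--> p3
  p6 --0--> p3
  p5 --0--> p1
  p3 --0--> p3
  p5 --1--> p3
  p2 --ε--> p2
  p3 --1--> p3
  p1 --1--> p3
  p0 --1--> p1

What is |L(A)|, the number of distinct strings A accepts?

The useful subgraph on states {p1, p2, p4, p5} is acyclic, so L(A) is finite; the longest accepting path visits 3 useful states, giving maximum string length 2.
Counting accepting paths from p4 by length: 1 of length 0, 2 of length 1, 2 of length 2. Total 5.

5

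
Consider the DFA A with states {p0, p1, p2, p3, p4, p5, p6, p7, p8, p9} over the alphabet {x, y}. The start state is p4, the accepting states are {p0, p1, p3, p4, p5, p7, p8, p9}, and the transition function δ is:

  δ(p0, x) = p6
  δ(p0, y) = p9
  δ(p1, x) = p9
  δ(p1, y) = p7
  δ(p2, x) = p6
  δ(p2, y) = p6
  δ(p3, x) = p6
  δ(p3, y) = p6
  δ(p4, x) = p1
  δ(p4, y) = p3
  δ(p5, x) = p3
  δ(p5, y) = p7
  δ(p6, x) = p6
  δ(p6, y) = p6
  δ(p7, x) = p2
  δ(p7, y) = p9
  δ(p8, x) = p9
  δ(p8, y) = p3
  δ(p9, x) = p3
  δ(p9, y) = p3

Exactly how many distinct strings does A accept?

10

The useful subgraph on states {p1, p3, p4, p7, p9} is acyclic, so L(A) is finite; the longest accepting path visits 5 useful states, giving maximum string length 4.
Counting accepting paths from p4 by length: 1 of length 0, 2 of length 1, 2 of length 2, 3 of length 3, 2 of length 4. Total 10.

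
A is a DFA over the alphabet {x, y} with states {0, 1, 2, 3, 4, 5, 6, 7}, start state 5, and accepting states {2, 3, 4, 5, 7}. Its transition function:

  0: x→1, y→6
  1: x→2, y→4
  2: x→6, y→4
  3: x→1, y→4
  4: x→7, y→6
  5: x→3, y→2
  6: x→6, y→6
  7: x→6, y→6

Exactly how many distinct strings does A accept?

12

The useful subgraph on states {1, 2, 3, 4, 5, 7} is acyclic, so L(A) is finite; the longest accepting path visits 6 useful states, giving maximum string length 5.
Counting accepting paths from 5 by length: 1 of length 0, 2 of length 1, 2 of length 2, 4 of length 3, 2 of length 4, 1 of length 5. Total 12.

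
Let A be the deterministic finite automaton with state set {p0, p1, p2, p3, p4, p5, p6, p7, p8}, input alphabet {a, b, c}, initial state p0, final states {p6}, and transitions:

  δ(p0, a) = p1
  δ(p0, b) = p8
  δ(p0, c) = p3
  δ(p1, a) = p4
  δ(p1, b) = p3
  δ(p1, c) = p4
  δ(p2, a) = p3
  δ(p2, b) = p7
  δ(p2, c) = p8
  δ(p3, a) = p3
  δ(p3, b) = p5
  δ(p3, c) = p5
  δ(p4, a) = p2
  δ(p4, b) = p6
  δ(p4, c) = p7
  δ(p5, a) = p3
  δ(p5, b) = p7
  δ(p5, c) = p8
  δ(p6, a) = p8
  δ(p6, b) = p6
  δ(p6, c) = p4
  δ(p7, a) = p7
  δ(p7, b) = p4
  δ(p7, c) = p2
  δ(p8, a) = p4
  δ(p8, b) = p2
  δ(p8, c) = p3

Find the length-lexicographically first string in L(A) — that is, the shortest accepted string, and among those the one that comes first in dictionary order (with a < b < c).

aab

A breadth-first search from p0 reaches an accepting state first via the path p0 → p1 → p4 → p6 on input aab.
No string of length < 3 is accepted (BFS exhausts all shorter strings without reaching an accepting state), and aab is the lexicographically least accepting string of length 3.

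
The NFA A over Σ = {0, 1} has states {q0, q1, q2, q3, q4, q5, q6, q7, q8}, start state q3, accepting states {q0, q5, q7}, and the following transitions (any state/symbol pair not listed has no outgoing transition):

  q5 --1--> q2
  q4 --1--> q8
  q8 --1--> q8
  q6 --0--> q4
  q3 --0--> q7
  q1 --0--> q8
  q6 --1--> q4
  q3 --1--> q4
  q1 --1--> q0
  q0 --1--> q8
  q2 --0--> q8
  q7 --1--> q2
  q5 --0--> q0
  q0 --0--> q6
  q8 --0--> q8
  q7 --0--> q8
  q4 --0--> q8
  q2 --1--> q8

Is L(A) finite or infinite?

finite

The useful states (reachable from q3 and able to reach an accepting state) are {q3, q7}.
Restricted to these states the transition graph has no cycle, so every accepting path has bounded length and L is finite.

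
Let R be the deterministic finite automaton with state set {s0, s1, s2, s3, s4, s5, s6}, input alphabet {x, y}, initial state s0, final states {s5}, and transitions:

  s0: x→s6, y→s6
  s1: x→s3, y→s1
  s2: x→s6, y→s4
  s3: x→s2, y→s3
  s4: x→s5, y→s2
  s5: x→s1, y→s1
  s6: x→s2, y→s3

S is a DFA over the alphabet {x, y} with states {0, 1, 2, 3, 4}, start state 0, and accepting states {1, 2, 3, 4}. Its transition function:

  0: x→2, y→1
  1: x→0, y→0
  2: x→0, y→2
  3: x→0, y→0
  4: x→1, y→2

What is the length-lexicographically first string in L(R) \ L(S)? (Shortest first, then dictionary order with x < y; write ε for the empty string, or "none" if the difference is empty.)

The string xxyx is accepted by R but not by S.
No shorter string lies in the difference, and xxyx is the lexicographically first length-4 string in L(R) \ L(S).

xxyx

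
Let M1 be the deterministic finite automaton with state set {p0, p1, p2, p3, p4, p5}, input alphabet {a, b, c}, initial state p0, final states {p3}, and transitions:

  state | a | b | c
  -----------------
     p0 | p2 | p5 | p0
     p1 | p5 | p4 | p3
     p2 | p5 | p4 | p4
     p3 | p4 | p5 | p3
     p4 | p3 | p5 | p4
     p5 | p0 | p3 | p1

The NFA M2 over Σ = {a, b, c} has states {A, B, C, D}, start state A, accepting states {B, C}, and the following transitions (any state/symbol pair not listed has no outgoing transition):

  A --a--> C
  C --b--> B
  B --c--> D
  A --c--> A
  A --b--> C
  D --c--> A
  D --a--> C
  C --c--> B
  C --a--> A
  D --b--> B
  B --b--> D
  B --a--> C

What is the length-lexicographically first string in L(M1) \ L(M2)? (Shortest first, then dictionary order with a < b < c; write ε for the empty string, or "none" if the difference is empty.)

The string bbc is accepted by M1 but not by M2.
No shorter string lies in the difference, and bbc is the lexicographically first length-3 string in L(M1) \ L(M2).

bbc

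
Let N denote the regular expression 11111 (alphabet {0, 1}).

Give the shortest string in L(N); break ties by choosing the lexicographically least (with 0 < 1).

By inspection of the expression, no string of length less than 5 matches, and 11111 is the lexicographically first match of length 5.

11111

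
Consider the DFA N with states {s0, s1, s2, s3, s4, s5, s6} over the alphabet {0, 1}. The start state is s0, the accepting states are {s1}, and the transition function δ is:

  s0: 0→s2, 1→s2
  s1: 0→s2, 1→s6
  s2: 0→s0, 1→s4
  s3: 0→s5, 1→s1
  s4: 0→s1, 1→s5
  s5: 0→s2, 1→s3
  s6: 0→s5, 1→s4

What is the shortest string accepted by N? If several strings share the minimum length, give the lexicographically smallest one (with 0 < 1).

A breadth-first search from s0 reaches an accepting state first via the path s0 → s2 → s4 → s1 on input 010.
No string of length < 3 is accepted (BFS exhausts all shorter strings without reaching an accepting state), and 010 is the lexicographically least accepting string of length 3.

010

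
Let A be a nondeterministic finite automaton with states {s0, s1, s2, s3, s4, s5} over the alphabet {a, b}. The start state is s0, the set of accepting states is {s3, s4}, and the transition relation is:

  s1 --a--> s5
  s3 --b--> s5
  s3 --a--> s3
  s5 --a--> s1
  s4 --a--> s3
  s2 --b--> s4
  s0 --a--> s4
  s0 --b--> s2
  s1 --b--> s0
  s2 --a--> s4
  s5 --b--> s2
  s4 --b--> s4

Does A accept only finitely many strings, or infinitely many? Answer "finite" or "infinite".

State s3 is reachable from the start and can reach an accepting state, and it lies on the cycle s3 → s3.
Traversing that cycle any number of times yields accepted strings of unbounded length, so the language is infinite.

infinite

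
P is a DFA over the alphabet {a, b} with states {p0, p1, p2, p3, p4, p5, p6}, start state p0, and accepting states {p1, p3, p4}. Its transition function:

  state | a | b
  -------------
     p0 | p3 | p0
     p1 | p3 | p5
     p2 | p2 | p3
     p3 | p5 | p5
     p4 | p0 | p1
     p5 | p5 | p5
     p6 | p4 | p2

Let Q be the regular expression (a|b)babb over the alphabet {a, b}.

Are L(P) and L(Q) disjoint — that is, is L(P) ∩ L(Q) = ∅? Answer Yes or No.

Converting the expression Q to a DFA (subset construction, then merging equivalent states) gives the minimal DFA with states {q0, q1, q2, q3, q4, q5, q6}, start state q0, accepting states {q6} and transitions q0: a→q1, b→q1; q1: a→q2, b→q3; q2: a→q2, b→q2; q3: a→q4, b→q2; q4: a→q2, b→q5; q5: a→q2, b→q6; q6: a→q2, b→q2.
Exploring the product automaton P × Q from the start pair (p0, q0), following both machines on each input symbol, reaches 12 state pairs: (p0, q0), (p3, q1), (p0, q1), (p5, q2), (p5, q3), (p3, q2), (p0, q3), (p5, q4), (p3, q4), (p0, q2), (p5, q5), (p5, q6).
P accepts in {p1, p3, p4} and Q accepts in {q6}; no reachable pair has both components accepting, so no string drives both machines to acceptance simultaneously and L(P) ∩ L(Q) = ∅.
So no string is accepted by both, and the intersection is empty.

Yes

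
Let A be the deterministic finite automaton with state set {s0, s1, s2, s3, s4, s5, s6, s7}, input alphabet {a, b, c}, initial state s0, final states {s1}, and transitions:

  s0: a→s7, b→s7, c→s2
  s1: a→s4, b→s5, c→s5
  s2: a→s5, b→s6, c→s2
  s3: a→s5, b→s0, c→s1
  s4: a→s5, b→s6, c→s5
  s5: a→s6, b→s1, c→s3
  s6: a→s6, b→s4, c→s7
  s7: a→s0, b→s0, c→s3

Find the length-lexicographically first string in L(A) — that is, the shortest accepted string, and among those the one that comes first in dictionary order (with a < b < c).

A breadth-first search from s0 reaches an accepting state first via the path s0 → s7 → s3 → s1 on input acc.
No string of length < 3 is accepted (BFS exhausts all shorter strings without reaching an accepting state), and acc is the lexicographically least accepting string of length 3.

acc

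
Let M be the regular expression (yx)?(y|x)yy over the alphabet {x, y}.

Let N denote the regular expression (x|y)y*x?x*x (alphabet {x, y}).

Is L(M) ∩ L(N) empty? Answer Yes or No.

Yes

Converting the expression M to a DFA (subset construction, then merging equivalent states) gives the minimal DFA with states {m0, m1, m2, m3, m4, m5, m6}, start state m0, accepting states {m6} and transitions m0: x→m1, y→m2; m1: x→m3, y→m4; m2: x→m5, y→m4; m3: x→m3, y→m3; m4: x→m3, y→m6; m5: x→m1, y→m1; m6: x→m3, y→m3.
Converting the expression N to a DFA (subset construction, then merging equivalent states) gives the minimal DFA with states {n0, n1, n2, n3}, start state n0, accepting states {n2} and transitions n0: x→n1, y→n1; n1: x→n2, y→n1; n2: x→n2, y→n3; n3: x→n3, y→n3.
Exploring the product automaton M × N from the start pair (m0, n0), following both machines on each input symbol, reaches 13 state pairs: (m0, n0), (m1, n1), (m2, n1), (m3, n2), (m4, n1), (m5, n2), (m3, n3), (m6, n1), (m1, n2), (m1, n3), (m3, n1), (m4, n3), (m6, n3).
M accepts in {m6} and N accepts in {n2}; no reachable pair has both components accepting, so no string drives both machines to acceptance simultaneously and L(M) ∩ L(N) = ∅.
So no string is accepted by both, and the intersection is empty.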